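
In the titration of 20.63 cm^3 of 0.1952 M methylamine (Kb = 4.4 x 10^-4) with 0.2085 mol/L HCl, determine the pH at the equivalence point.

n(CH3NH2) = 0.1952 x 0.02063 = 0.004027 mol; V(HCl) at equivalence = 0.004027/0.2085 = 0.01931 L.
At equivalence the base is fully converted to CH3NH3+; total volume = 0.03994 L, so [CH3NH3+] = 0.004027/0.03994 = 0.1008 M.
Ka(CH3NH3+) = Kw/Kb = 1.0e-14 / 4.4 x 10^-4 = 2.27e-11.
[H^+] = sqrt(Ka x [CH3NH3+]) = sqrt(2.27e-11 x 0.1008) = 1.51e-6 M.
pH = -log(1.51e-6) = 5.82.

5.82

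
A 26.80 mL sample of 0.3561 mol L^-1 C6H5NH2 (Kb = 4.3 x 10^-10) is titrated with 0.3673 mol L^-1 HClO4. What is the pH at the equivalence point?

2.69

n(C6H5NH2) = 0.3561 x 0.02680 = 0.009543 mol; V(HClO4) at equivalence = 0.009543/0.3673 = 0.02598 L.
At equivalence the base is fully converted to C6H5NH3+; total volume = 0.05278 L, so [C6H5NH3+] = 0.009543/0.05278 = 0.1808 M.
Ka(C6H5NH3+) = Kw/Kb = 1.0e-14 / 4.3 x 10^-10 = 2.33e-5.
[H^+] = sqrt(Ka x [C6H5NH3+]) = sqrt(2.33e-5 x 0.1808) = 0.00205 M.
pH = -log(0.00205) = 2.69.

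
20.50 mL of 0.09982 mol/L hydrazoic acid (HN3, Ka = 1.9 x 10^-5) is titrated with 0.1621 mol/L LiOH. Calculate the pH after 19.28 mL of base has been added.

n(acid) = 0.09982 x 0.02050 = 0.002046 mol; n(LiOH) added = 0.1621 x 0.01928 = 0.003125 mol.
Base is in excess by 0.003125 - 0.002046 = 0.001079 mol in a total volume of 0.03978 L.
[OH^-] = 0.001079/0.03978 = 0.02712 M, so pOH = 1.57 and pH = 14.00 - 1.57 = 12.43.

12.43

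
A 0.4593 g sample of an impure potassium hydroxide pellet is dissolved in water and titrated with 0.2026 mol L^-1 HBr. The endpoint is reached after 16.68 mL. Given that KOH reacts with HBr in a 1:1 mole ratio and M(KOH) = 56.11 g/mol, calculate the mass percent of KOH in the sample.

41.3%

n(HBr) = 0.2026 x 0.01668 = 0.003379 mol.
n(KOH) = 0.003379 / 1 = 0.003379 mol.
mass of KOH = 0.003379 x 56.11 = 0.1896 g.
% purity = 0.1896 / 0.4593 x 100 = 41.3%.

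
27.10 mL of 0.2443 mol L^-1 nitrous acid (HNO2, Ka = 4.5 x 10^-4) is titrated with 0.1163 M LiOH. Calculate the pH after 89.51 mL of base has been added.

n(acid) = 0.2443 x 0.02710 = 0.006621 mol; n(LiOH) added = 0.1163 x 0.08951 = 0.01041 mol.
Base is in excess by 0.01041 - 0.006621 = 0.003789 mol in a total volume of 0.1166 L.
[OH^-] = 0.003789/0.1166 = 0.03250 M, so pOH = 1.49 and pH = 14.00 - 1.49 = 12.51.

12.51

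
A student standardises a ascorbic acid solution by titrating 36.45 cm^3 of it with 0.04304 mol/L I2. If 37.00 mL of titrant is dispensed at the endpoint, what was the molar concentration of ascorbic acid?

n(I2) = 0.04304 x 0.03700 = 0.001592 mol.
From the balanced equation, 1 mol I2 reacts with 1 mol ascorbic acid, so n(ascorbic acid) = 0.001592 x 1/1 = 0.001592 mol.
[ascorbic acid] = 0.001592 / 0.03645 L = 0.0437 M.

0.0437 M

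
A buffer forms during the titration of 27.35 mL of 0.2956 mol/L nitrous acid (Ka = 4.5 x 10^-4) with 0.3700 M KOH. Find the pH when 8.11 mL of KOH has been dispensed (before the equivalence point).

Initial n(HNO2) = 0.2956 x 0.02735 = 0.008085 mol.
n(KOH) added = 0.3700 x 0.008110 = 0.003001 mol, converting that many moles of HNO2 to NO2-.
Remaining n(HNO2) = 0.005084 mol; n(NO2-) = 0.003001 mol.
By Henderson-Hasselbalch, pH = pKa + log([A^-]/[HA]) = 3.35 + log(0.003001/0.005084) = 3.35 + (-0.23) = 3.12.

3.12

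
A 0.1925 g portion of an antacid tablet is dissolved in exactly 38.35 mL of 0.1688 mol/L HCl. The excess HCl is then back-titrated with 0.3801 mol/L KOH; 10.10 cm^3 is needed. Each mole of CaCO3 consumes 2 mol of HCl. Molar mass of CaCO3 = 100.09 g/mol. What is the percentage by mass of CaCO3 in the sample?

68.5%

Total n(HCl) added = 0.1688 x 0.03835 = 0.006473 mol.
n(KOH) used = 0.3801 x 0.01010 = 0.003839 mol, which equals the excess n(HCl).
So n(HCl) consumed by the sample = 0.006473 - 0.003839 = 0.002634 mol.
n(CaCO3) = 0.002634 / 2 = 0.001317 mol.
mass CaCO3 = 0.001317 x 100.09 = 0.1318 g, so %CaCO3 = 0.1318/0.1925 x 100 = 68.5%.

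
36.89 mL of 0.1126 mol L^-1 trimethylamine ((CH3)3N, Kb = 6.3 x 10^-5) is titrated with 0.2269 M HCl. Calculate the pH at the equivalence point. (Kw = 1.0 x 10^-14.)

5.46

n((CH3)3N) = 0.1126 x 0.03689 = 0.004154 mol; V(HCl) at equivalence = 0.004154/0.2269 = 0.01831 L.
At equivalence the base is fully converted to (CH3)3NH+; total volume = 0.05520 L, so [(CH3)3NH+] = 0.004154/0.05520 = 0.07525 M.
Ka((CH3)3NH+) = Kw/Kb = 1.0e-14 / 6.3 x 10^-5 = 1.59e-10.
[H^+] = sqrt(Ka x [(CH3)3NH+]) = sqrt(1.59e-10 x 0.07525) = 3.46e-6 M.
pH = -log(3.46e-6) = 5.46.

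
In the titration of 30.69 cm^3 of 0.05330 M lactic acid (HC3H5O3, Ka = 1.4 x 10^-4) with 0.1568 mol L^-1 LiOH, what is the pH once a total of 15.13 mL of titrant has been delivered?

n(acid) = 0.05330 x 0.03069 = 0.001636 mol; n(LiOH) added = 0.1568 x 0.01513 = 0.002372 mol.
Base is in excess by 0.002372 - 0.001636 = 0.0007366 mol in a total volume of 0.04582 L.
[OH^-] = 0.0007366/0.04582 = 0.01608 M, so pOH = 1.79 and pH = 14.00 - 1.79 = 12.21.

12.21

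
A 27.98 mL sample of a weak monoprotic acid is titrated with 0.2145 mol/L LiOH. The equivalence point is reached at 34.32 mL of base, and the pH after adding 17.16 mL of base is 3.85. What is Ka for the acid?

1.4 x 10^-4

17.16 mL is half of the equivalence volume, so this is the half-equivalence point where [HA] = [A^-].
At half-equivalence pH = pKa, so pKa = 3.85.
Ka = 10^(-3.85) = 1.4 x 10^-4.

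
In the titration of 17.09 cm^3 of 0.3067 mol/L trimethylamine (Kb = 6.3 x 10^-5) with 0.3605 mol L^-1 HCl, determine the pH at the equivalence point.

n((CH3)3N) = 0.3067 x 0.01709 = 0.005242 mol; V(HCl) at equivalence = 0.005242/0.3605 = 0.01454 L.
At equivalence the base is fully converted to (CH3)3NH+; total volume = 0.03163 L, so [(CH3)3NH+] = 0.005242/0.03163 = 0.1657 M.
Ka((CH3)3NH+) = Kw/Kb = 1.0e-14 / 6.3 x 10^-5 = 1.59e-10.
[H^+] = sqrt(Ka x [(CH3)3NH+]) = sqrt(1.59e-10 x 0.1657) = 5.13e-6 M.
pH = -log(5.13e-6) = 5.29.

5.29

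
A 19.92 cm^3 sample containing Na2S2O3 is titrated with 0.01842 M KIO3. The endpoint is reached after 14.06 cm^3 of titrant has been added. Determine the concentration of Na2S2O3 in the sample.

n(KIO3) = 0.01842 x 0.01406 = 0.0002590 mol.
From the balanced equation, 1 mol KIO3 reacts with 6 mol Na2S2O3, so n(Na2S2O3) = 0.0002590 x 6/1 = 0.001554 mol.
[Na2S2O3] = 0.001554 / 0.01992 L = 0.0780 M.

0.0780 M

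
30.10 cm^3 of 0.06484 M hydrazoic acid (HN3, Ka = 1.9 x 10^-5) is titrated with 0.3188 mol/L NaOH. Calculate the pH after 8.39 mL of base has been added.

n(acid) = 0.06484 x 0.03010 = 0.001952 mol; n(NaOH) added = 0.3188 x 0.008390 = 0.002675 mol.
Base is in excess by 0.002675 - 0.001952 = 0.0007230 mol in a total volume of 0.03849 L.
[OH^-] = 0.0007230/0.03849 = 0.01879 M, so pOH = 1.73 and pH = 14.00 - 1.73 = 12.27.

12.27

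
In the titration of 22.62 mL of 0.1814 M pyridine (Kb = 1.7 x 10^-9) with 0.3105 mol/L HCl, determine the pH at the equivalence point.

n(C5H5N) = 0.1814 x 0.02262 = 0.004103 mol; V(HCl) at equivalence = 0.004103/0.3105 = 0.01322 L.
At equivalence the base is fully converted to C5H5NH+; total volume = 0.03584 L, so [C5H5NH+] = 0.004103/0.03584 = 0.1145 M.
Ka(C5H5NH+) = Kw/Kb = 1.0e-14 / 1.7 x 10^-9 = 5.88e-6.
[H^+] = sqrt(Ka x [C5H5NH+]) = sqrt(5.88e-6 x 0.1145) = 0.000821 M.
pH = -log(0.000821) = 3.09.

3.09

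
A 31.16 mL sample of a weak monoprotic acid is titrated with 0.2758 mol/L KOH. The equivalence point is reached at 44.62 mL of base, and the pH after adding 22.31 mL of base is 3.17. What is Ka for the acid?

22.31 mL is half of the equivalence volume, so this is the half-equivalence point where [HA] = [A^-].
At half-equivalence pH = pKa, so pKa = 3.17.
Ka = 10^(-3.17) = 6.8 x 10^-4.

6.8 x 10^-4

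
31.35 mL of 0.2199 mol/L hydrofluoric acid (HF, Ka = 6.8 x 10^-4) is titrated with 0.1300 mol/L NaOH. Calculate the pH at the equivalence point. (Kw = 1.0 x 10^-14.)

n(HF) = 0.2199 x 0.03135 = 0.006894 mol; V(NaOH) at equivalence = 0.006894/0.1300 = 0.05303 L.
At equivalence all the acid is converted to F-; total volume = 0.03135 + 0.05303 = 0.08438 L, so [F-] = 0.006894/0.08438 = 0.08170 M.
Kb = Kw/Ka = 1.0e-14 / 6.8 x 10^-4 = 1.47e-11.
[OH^-] = sqrt(Kb x [F-]) = sqrt(1.47e-11 x 0.08170) = 1.10e-6 M.
pOH = 5.96, so pH = 14.00 - 5.96 = 8.04.

8.04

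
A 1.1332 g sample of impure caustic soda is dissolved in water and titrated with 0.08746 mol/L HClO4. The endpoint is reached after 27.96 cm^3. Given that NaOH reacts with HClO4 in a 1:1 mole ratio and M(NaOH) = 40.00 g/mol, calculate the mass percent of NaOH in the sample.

8.63%

n(HClO4) = 0.08746 x 0.02796 = 0.002445 mol.
n(NaOH) = 0.002445 / 1 = 0.002445 mol.
mass of NaOH = 0.002445 x 40.00 = 0.09782 g.
% purity = 0.09782 / 1.1332 x 100 = 8.63%.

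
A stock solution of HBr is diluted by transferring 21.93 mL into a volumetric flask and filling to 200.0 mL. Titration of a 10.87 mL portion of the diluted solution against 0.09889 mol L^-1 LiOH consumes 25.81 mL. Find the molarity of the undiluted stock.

n(LiOH) = 0.09889 x 0.02581 = 0.002552 mol.
n(HBr) in the aliquot = 0.002552 mol.
[diluted HBr] = 0.002552 / 0.01087 = 0.2348 M.
Dilution factor = 200.0/21.93 = 9.120, so [stock] = 0.2348 x 9.120 = 2.14 M.

2.14 M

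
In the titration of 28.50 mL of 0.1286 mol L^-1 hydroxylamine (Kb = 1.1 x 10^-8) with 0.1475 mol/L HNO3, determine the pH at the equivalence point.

n(NH2OH) = 0.1286 x 0.02850 = 0.003665 mol; V(HNO3) at equivalence = 0.003665/0.1475 = 0.02485 L.
At equivalence the base is fully converted to NH3OH+; total volume = 0.05335 L, so [NH3OH+] = 0.003665/0.05335 = 0.06870 M.
Ka(NH3OH+) = Kw/Kb = 1.0e-14 / 1.1 x 10^-8 = 9.09e-7.
[H^+] = sqrt(Ka x [NH3OH+]) = sqrt(9.09e-7 x 0.06870) = 0.000250 M.
pH = -log(0.000250) = 3.60.

3.60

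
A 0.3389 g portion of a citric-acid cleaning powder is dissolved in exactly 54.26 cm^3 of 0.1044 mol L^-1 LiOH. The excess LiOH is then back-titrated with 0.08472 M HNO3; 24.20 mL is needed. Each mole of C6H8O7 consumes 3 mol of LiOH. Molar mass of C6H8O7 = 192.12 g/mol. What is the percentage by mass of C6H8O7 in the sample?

68.3%

Total n(LiOH) added = 0.1044 x 0.05426 = 0.005665 mol.
n(HNO3) used = 0.08472 x 0.02420 = 0.002050 mol, which equals the excess n(LiOH).
So n(LiOH) consumed by the sample = 0.005665 - 0.002050 = 0.003615 mol.
n(C6H8O7) = 0.003615 / 3 = 0.001205 mol.
mass C6H8O7 = 0.001205 x 192.12 = 0.2315 g, so %C6H8O7 = 0.2315/0.3389 x 100 = 68.3%.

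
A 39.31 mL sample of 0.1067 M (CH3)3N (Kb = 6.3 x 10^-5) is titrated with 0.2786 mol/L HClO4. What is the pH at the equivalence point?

5.46

n((CH3)3N) = 0.1067 x 0.03931 = 0.004194 mol; V(HClO4) at equivalence = 0.004194/0.2786 = 0.01506 L.
At equivalence the base is fully converted to (CH3)3NH+; total volume = 0.05437 L, so [(CH3)3NH+] = 0.004194/0.05437 = 0.07715 M.
Ka((CH3)3NH+) = Kw/Kb = 1.0e-14 / 6.3 x 10^-5 = 1.59e-10.
[H^+] = sqrt(Ka x [(CH3)3NH+]) = sqrt(1.59e-10 x 0.07715) = 3.50e-6 M.
pH = -log(3.50e-6) = 5.46.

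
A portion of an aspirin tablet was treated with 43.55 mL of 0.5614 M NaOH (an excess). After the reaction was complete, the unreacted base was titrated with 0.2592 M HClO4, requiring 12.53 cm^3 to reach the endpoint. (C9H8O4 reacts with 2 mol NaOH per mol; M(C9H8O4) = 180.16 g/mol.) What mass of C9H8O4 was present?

Total n(NaOH) added = 0.5614 x 0.04355 = 0.02445 mol.
n(HClO4) used = 0.2592 x 0.01253 = 0.003248 mol, which equals the excess n(NaOH).
So n(NaOH) consumed by the sample = 0.02445 - 0.003248 = 0.02120 mol.
n(C9H8O4) = 0.02120 / 2 = 0.01060 mol.
mass = 0.01060 mol x 180.16 g/mol = 1.91 g.

1.91 g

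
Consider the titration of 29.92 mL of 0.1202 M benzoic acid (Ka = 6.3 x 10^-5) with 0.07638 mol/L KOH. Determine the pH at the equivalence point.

n(C6H5COOH) = 0.1202 x 0.02992 = 0.003596 mol; V(KOH) at equivalence = 0.003596/0.07638 = 0.04709 L.
At equivalence all the acid is converted to C6H5COO-; total volume = 0.02992 + 0.04709 = 0.07701 L, so [C6H5COO-] = 0.003596/0.07701 = 0.04670 M.
Kb = Kw/Ka = 1.0e-14 / 6.3 x 10^-5 = 1.59e-10.
[OH^-] = sqrt(Kb x [C6H5COO-]) = sqrt(1.59e-10 x 0.04670) = 2.72e-6 M.
pOH = 5.56, so pH = 14.00 - 5.56 = 8.44.

8.44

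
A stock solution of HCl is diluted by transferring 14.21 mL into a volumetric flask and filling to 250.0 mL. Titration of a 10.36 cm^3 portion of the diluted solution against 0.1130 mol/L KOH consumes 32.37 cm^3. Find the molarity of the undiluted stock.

6.21 M

n(KOH) = 0.1130 x 0.03237 = 0.003658 mol.
n(HCl) in the aliquot = 0.003658 mol.
[diluted HCl] = 0.003658 / 0.01036 = 0.3531 M.
Dilution factor = 250.0/14.21 = 17.59, so [stock] = 0.3531 x 17.59 = 6.21 M.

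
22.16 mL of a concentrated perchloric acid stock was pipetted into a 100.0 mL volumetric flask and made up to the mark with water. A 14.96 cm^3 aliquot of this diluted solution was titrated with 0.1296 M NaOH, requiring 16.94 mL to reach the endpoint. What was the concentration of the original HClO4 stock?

n(NaOH) = 0.1296 x 0.01694 = 0.002195 mol.
n(HClO4) in the aliquot = 0.002195 mol.
[diluted HClO4] = 0.002195 / 0.01496 = 0.1468 M.
Dilution factor = 100.0/22.16 = 4.513, so [stock] = 0.1468 x 4.513 = 0.662 M.

0.662 M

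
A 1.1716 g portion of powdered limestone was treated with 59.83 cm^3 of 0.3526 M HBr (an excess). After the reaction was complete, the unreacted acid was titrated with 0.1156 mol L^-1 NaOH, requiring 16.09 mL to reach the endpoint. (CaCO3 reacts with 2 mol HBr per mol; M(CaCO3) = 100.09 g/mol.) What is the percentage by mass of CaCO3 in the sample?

82.2%

Total n(HBr) added = 0.3526 x 0.05983 = 0.02110 mol.
n(NaOH) used = 0.1156 x 0.01609 = 0.001860 mol, which equals the excess n(HBr).
So n(HBr) consumed by the sample = 0.02110 - 0.001860 = 0.01924 mol.
n(CaCO3) = 0.01924 / 2 = 0.009618 mol.
mass CaCO3 = 0.009618 x 100.09 = 0.9627 g, so %CaCO3 = 0.9627/1.1716 x 100 = 82.2%.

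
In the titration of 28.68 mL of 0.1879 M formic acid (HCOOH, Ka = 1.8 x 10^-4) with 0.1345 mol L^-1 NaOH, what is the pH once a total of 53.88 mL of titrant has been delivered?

n(acid) = 0.1879 x 0.02868 = 0.005389 mol; n(NaOH) added = 0.1345 x 0.05388 = 0.007247 mol.
Base is in excess by 0.007247 - 0.005389 = 0.001858 mol in a total volume of 0.08256 L.
[OH^-] = 0.001858/0.08256 = 0.02250 M, so pOH = 1.65 and pH = 14.00 - 1.65 = 12.35.

12.35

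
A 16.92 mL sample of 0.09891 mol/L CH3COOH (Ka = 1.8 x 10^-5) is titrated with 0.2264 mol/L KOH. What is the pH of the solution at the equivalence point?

8.79

n(CH3COOH) = 0.09891 x 0.01692 = 0.001674 mol; V(KOH) at equivalence = 0.001674/0.2264 = 0.007392 L.
At equivalence all the acid is converted to CH3COO-; total volume = 0.01692 + 0.007392 = 0.02431 L, so [CH3COO-] = 0.001674/0.02431 = 0.06884 M.
Kb = Kw/Ka = 1.0e-14 / 1.8 x 10^-5 = 5.56e-10.
[OH^-] = sqrt(Kb x [CH3COO-]) = sqrt(5.56e-10 x 0.06884) = 6.18e-6 M.
pOH = 5.21, so pH = 14.00 - 5.21 = 8.79.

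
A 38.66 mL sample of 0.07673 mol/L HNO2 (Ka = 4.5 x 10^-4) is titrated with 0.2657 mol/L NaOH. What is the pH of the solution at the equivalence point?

8.06

n(HNO2) = 0.07673 x 0.03866 = 0.002966 mol; V(NaOH) at equivalence = 0.002966/0.2657 = 0.01116 L.
At equivalence all the acid is converted to NO2-; total volume = 0.03866 + 0.01116 = 0.04982 L, so [NO2-] = 0.002966/0.04982 = 0.05954 M.
Kb = Kw/Ka = 1.0e-14 / 4.5 x 10^-4 = 2.22e-11.
[OH^-] = sqrt(Kb x [NO2-]) = sqrt(2.22e-11 x 0.05954) = 1.15e-6 M.
pOH = 5.94, so pH = 14.00 - 5.94 = 8.06.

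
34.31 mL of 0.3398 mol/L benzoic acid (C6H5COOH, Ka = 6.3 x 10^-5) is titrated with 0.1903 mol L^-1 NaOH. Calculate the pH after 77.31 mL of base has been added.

12.44

n(acid) = 0.3398 x 0.03431 = 0.01166 mol; n(NaOH) added = 0.1903 x 0.07731 = 0.01471 mol.
Base is in excess by 0.01471 - 0.01166 = 0.003054 mol in a total volume of 0.1116 L.
[OH^-] = 0.003054/0.1116 = 0.02736 M, so pOH = 1.56 and pH = 14.00 - 1.56 = 12.44.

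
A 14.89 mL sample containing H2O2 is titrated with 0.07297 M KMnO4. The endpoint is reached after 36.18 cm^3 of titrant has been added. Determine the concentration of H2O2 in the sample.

n(KMnO4) = 0.07297 x 0.03618 = 0.002640 mol.
From the balanced equation, 2 mol KMnO4 reacts with 5 mol H2O2, so n(H2O2) = 0.002640 x 5/2 = 0.006600 mol.
[H2O2] = 0.006600 / 0.01489 L = 0.443 M.

0.443 M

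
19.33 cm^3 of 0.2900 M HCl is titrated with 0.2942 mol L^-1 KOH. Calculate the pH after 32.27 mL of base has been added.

n(acid) = 0.2900 x 0.01933 = 0.005606 mol; n(KOH) added = 0.2942 x 0.03227 = 0.009494 mol.
Base is in excess by 0.009494 - 0.005606 = 0.003888 mol in a total volume of 0.05160 L.
[OH^-] = 0.003888/0.05160 = 0.07535 M, so pOH = 1.12 and pH = 14.00 - 1.12 = 12.88.

12.88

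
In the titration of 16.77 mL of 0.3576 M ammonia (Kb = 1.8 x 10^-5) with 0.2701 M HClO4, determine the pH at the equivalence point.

n(NH3) = 0.3576 x 0.01677 = 0.005997 mol; V(HClO4) at equivalence = 0.005997/0.2701 = 0.02220 L.
At equivalence the base is fully converted to NH4+; total volume = 0.03897 L, so [NH4+] = 0.005997/0.03897 = 0.1539 M.
Ka(NH4+) = Kw/Kb = 1.0e-14 / 1.8 x 10^-5 = 5.56e-10.
[H^+] = sqrt(Ka x [NH4+]) = sqrt(5.56e-10 x 0.1539) = 9.25e-6 M.
pH = -log(9.25e-6) = 5.03.

5.03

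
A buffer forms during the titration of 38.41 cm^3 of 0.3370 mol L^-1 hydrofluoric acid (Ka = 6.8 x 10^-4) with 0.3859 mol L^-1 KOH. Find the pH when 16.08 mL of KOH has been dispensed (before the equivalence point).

Initial n(HF) = 0.3370 x 0.03841 = 0.01294 mol.
n(KOH) added = 0.3859 x 0.01608 = 0.006205 mol, converting that many moles of HF to F-.
Remaining n(HF) = 0.006739 mol; n(F-) = 0.006205 mol.
By Henderson-Hasselbalch, pH = pKa + log([A^-]/[HA]) = 3.17 + log(0.006205/0.006739) = 3.17 + (-0.04) = 3.13.

3.13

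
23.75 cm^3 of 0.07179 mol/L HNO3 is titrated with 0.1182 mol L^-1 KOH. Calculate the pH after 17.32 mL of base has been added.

11.92

n(acid) = 0.07179 x 0.02375 = 0.001705 mol; n(KOH) added = 0.1182 x 0.01732 = 0.002047 mol.
Base is in excess by 0.002047 - 0.001705 = 0.0003422 mol in a total volume of 0.04107 L.
[OH^-] = 0.0003422/0.04107 = 0.008332 M, so pOH = 2.08 and pH = 14.00 - 2.08 = 11.92.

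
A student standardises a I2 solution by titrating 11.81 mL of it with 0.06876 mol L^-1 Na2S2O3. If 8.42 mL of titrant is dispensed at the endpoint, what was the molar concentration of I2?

n(Na2S2O3) = 0.06876 x 0.008420 = 0.0005790 mol.
From the balanced equation, 2 mol Na2S2O3 reacts with 1 mol I2, so n(I2) = 0.0005790 x 1/2 = 0.0002895 mol.
[I2] = 0.0002895 / 0.01181 L = 0.0245 M.

0.0245 M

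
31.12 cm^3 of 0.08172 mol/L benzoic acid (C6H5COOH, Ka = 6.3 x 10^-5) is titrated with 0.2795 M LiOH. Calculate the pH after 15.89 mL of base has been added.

n(acid) = 0.08172 x 0.03112 = 0.002543 mol; n(LiOH) added = 0.2795 x 0.01589 = 0.004441 mol.
Base is in excess by 0.004441 - 0.002543 = 0.001898 mol in a total volume of 0.04701 L.
[OH^-] = 0.001898/0.04701 = 0.04038 M, so pOH = 1.39 and pH = 14.00 - 1.39 = 12.61.

12.61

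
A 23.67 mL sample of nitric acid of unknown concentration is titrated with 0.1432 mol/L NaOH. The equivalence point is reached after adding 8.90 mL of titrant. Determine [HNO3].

n(NaOH) delivered = 0.1432 x 0.008900 = 0.001274 mol.
For a 1:1 reaction, n(HNO3) = 0.001274 mol.
[HNO3] = 0.001274 mol / 0.02367 L = 0.0538 M.

0.0538 M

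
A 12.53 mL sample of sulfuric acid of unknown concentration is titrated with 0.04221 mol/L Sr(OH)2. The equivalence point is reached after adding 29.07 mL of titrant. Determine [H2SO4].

0.0979 M

n(Sr(OH)2) delivered = 0.04221 x 0.02907 = 0.001227 mol.
For a 1:1 reaction, n(H2SO4) = 0.001227 mol.
[H2SO4] = 0.001227 mol / 0.01253 L = 0.0979 M.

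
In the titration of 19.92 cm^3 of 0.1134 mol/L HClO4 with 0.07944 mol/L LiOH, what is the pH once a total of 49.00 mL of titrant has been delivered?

n(acid) = 0.1134 x 0.01992 = 0.002259 mol; n(LiOH) added = 0.07944 x 0.04900 = 0.003893 mol.
Base is in excess by 0.003893 - 0.002259 = 0.001634 mol in a total volume of 0.06892 L.
[OH^-] = 0.001634/0.06892 = 0.02370 M, so pOH = 1.63 and pH = 14.00 - 1.63 = 12.37.

12.37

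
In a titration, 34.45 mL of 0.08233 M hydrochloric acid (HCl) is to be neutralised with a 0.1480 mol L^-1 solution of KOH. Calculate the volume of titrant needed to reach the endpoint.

19.2 mL

n(HCl) = 0.08233 mol/L x 0.03445 L = 0.002836 mol.
At equivalence n(KOH) = n(HCl) = 0.002836 mol.
V(KOH) = 0.002836 / 0.1480 = 0.01916 L = 19.2 mL.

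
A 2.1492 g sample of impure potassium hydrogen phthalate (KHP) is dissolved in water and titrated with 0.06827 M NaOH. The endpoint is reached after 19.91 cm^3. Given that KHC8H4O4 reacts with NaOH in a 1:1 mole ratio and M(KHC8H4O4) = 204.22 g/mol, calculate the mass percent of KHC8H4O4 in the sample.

n(NaOH) = 0.06827 x 0.01991 = 0.001359 mol.
n(KHC8H4O4) = 0.001359 / 1 = 0.001359 mol.
mass of KHC8H4O4 = 0.001359 x 204.22 = 0.2776 g.
% purity = 0.2776 / 2.1492 x 100 = 12.9%.

12.9%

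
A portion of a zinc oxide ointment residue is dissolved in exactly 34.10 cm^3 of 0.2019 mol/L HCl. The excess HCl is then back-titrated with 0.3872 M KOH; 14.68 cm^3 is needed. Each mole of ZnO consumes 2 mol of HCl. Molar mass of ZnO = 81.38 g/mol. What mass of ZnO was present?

0.0489 g

Total n(HCl) added = 0.2019 x 0.03410 = 0.006885 mol.
n(KOH) used = 0.3872 x 0.01468 = 0.005684 mol, which equals the excess n(HCl).
So n(HCl) consumed by the sample = 0.006885 - 0.005684 = 0.001201 mol.
n(ZnO) = 0.001201 / 2 = 0.0006003 mol.
mass = 0.0006003 mol x 81.38 g/mol = 0.0489 g.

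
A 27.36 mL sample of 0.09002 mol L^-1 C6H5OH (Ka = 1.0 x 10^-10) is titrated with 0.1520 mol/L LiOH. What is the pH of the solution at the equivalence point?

n(C6H5OH) = 0.09002 x 0.02736 = 0.002463 mol; V(LiOH) at equivalence = 0.002463/0.1520 = 0.01620 L.
At equivalence all the acid is converted to C6H5O-; total volume = 0.02736 + 0.01620 = 0.04356 L, so [C6H5O-] = 0.002463/0.04356 = 0.05654 M.
Kb = Kw/Ka = 1.0e-14 / 1.0 x 10^-10 = 0.000100.
[OH^-] = sqrt(Kb x [C6H5O-]) = sqrt(0.000100 x 0.05654) = 0.00238 M.
pOH = 2.62, so pH = 14.00 - 2.62 = 11.38.

11.38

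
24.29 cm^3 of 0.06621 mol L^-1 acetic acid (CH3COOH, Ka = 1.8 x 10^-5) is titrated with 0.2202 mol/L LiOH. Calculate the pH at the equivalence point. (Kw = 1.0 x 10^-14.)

8.73

n(CH3COOH) = 0.06621 x 0.02429 = 0.001608 mol; V(LiOH) at equivalence = 0.001608/0.2202 = 0.007304 L.
At equivalence all the acid is converted to CH3COO-; total volume = 0.02429 + 0.007304 = 0.03159 L, so [CH3COO-] = 0.001608/0.03159 = 0.05090 M.
Kb = Kw/Ka = 1.0e-14 / 1.8 x 10^-5 = 5.56e-10.
[OH^-] = sqrt(Kb x [CH3COO-]) = sqrt(5.56e-10 x 0.05090) = 5.32e-6 M.
pOH = 5.27, so pH = 14.00 - 5.27 = 8.73.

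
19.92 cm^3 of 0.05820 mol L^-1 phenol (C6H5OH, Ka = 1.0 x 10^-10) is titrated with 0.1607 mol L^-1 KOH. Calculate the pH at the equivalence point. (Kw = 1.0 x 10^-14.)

n(C6H5OH) = 0.05820 x 0.01992 = 0.001159 mol; V(KOH) at equivalence = 0.001159/0.1607 = 0.007214 L.
At equivalence all the acid is converted to C6H5O-; total volume = 0.01992 + 0.007214 = 0.02713 L, so [C6H5O-] = 0.001159/0.02713 = 0.04273 M.
Kb = Kw/Ka = 1.0e-14 / 1.0 x 10^-10 = 0.000100.
[OH^-] = sqrt(Kb x [C6H5O-]) = sqrt(0.000100 x 0.04273) = 0.00207 M.
pOH = 2.68, so pH = 14.00 - 2.68 = 11.32.

11.32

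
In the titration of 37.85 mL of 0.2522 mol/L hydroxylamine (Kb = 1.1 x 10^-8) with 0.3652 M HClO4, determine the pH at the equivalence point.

n(NH2OH) = 0.2522 x 0.03785 = 0.009546 mol; V(HClO4) at equivalence = 0.009546/0.3652 = 0.02614 L.
At equivalence the base is fully converted to NH3OH+; total volume = 0.06399 L, so [NH3OH+] = 0.009546/0.06399 = 0.1492 M.
Ka(NH3OH+) = Kw/Kb = 1.0e-14 / 1.1 x 10^-8 = 9.09e-7.
[H^+] = sqrt(Ka x [NH3OH+]) = sqrt(9.09e-7 x 0.1492) = 0.000368 M.
pH = -log(0.000368) = 3.43.

3.43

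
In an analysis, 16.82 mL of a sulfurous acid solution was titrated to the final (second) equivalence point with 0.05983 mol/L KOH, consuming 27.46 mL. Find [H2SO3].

0.0488 M

n(KOH) = 0.05983 x 0.02746 = 0.001643 mol.
At the final (second) equivalence point, 2 mol OH^- react per mol H2SO3, so n(H2SO3) = 0.001643 / 2 = 0.0008215 mol.
[H2SO3] = 0.0008215 / 0.01682 L = 0.0488 M.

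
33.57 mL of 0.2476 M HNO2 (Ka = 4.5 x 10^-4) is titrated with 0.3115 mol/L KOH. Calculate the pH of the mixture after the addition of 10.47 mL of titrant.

3.16

Initial n(HNO2) = 0.2476 x 0.03357 = 0.008312 mol.
n(KOH) added = 0.3115 x 0.01047 = 0.003261 mol, converting that many moles of HNO2 to NO2-.
Remaining n(HNO2) = 0.005051 mol; n(NO2-) = 0.003261 mol.
By Henderson-Hasselbalch, pH = pKa + log([A^-]/[HA]) = 3.35 + log(0.003261/0.005051) = 3.35 + (-0.19) = 3.16.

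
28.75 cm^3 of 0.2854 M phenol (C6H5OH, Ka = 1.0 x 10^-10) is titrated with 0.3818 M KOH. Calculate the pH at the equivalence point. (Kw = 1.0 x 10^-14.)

n(C6H5OH) = 0.2854 x 0.02875 = 0.008205 mol; V(KOH) at equivalence = 0.008205/0.3818 = 0.02149 L.
At equivalence all the acid is converted to C6H5O-; total volume = 0.02875 + 0.02149 = 0.05024 L, so [C6H5O-] = 0.008205/0.05024 = 0.1633 M.
Kb = Kw/Ka = 1.0e-14 / 1.0 x 10^-10 = 0.000100.
[OH^-] = sqrt(Kb x [C6H5O-]) = sqrt(0.000100 x 0.1633) = 0.00404 M.
pOH = 2.39, so pH = 14.00 - 2.39 = 11.61.

11.61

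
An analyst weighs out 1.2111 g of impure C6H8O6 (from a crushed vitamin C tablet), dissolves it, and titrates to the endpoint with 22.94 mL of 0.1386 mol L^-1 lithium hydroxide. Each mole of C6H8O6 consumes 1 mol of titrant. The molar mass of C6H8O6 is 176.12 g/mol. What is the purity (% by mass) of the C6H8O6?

n(LiOH) = 0.1386 x 0.02294 = 0.003179 mol.
n(C6H8O6) = 0.003179 / 1 = 0.003179 mol.
mass of C6H8O6 = 0.003179 x 176.12 = 0.5600 g.
% purity = 0.5600 / 1.2111 x 100 = 46.2%.

46.2%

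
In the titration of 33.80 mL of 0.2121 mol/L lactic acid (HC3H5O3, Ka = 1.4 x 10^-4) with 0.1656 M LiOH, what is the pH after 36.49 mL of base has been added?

Initial n(HC3H5O3) = 0.2121 x 0.03380 = 0.007169 mol.
n(LiOH) added = 0.1656 x 0.03649 = 0.006043 mol, converting that many moles of HC3H5O3 to C3H5O3-.
Remaining n(HC3H5O3) = 0.001126 mol; n(C3H5O3-) = 0.006043 mol.
By Henderson-Hasselbalch, pH = pKa + log([A^-]/[HA]) = 3.85 + log(0.006043/0.001126) = 3.85 + (+0.73) = 4.58.

4.58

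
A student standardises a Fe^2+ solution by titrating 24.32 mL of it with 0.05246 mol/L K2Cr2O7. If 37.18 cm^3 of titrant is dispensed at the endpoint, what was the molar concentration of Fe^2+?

n(K2Cr2O7) = 0.05246 x 0.03718 = 0.001950 mol.
From the balanced equation, 1 mol K2Cr2O7 reacts with 6 mol Fe^2+, so n(Fe^2+) = 0.001950 x 6/1 = 0.01170 mol.
[Fe^2+] = 0.01170 / 0.02432 L = 0.481 M.

0.481 M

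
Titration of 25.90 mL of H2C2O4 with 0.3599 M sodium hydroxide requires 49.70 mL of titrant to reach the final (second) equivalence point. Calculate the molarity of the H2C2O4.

0.345 M

n(NaOH) = 0.3599 x 0.04970 = 0.01789 mol.
At the final (second) equivalence point, 2 mol OH^- react per mol H2C2O4, so n(H2C2O4) = 0.01789 / 2 = 0.008944 mol.
[H2C2O4] = 0.008944 / 0.02590 L = 0.345 M.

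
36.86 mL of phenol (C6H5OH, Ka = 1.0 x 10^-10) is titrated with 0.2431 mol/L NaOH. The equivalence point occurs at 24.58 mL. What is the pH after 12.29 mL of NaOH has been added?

12.29 mL is exactly half the equivalence volume (24.58/2), i.e. the half-equivalence point.
There, n(HA) = n(A^-), so pH = pKa = -log(1.0 x 10^-10) = 10.00.

10.00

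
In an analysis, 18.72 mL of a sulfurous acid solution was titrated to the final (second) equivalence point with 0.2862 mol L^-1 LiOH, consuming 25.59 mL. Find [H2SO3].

0.196 M

n(LiOH) = 0.2862 x 0.02559 = 0.007324 mol.
At the final (second) equivalence point, 2 mol OH^- react per mol H2SO3, so n(H2SO3) = 0.007324 / 2 = 0.003662 mol.
[H2SO3] = 0.003662 / 0.01872 L = 0.196 M.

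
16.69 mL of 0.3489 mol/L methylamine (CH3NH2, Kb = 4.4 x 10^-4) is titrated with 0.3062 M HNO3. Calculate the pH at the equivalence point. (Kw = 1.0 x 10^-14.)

5.72

n(CH3NH2) = 0.3489 x 0.01669 = 0.005823 mol; V(HNO3) at equivalence = 0.005823/0.3062 = 0.01902 L.
At equivalence the base is fully converted to CH3NH3+; total volume = 0.03571 L, so [CH3NH3+] = 0.005823/0.03571 = 0.1631 M.
Ka(CH3NH3+) = Kw/Kb = 1.0e-14 / 4.4 x 10^-4 = 2.27e-11.
[H^+] = sqrt(Ka x [CH3NH3+]) = sqrt(2.27e-11 x 0.1631) = 1.93e-6 M.
pH = -log(1.93e-6) = 5.72.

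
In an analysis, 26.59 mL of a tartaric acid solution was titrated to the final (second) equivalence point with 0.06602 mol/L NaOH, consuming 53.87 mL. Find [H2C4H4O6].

n(NaOH) = 0.06602 x 0.05387 = 0.003556 mol.
At the final (second) equivalence point, 2 mol OH^- react per mol H2C4H4O6, so n(H2C4H4O6) = 0.003556 / 2 = 0.001778 mol.
[H2C4H4O6] = 0.001778 / 0.02659 L = 0.0669 M.

0.0669 M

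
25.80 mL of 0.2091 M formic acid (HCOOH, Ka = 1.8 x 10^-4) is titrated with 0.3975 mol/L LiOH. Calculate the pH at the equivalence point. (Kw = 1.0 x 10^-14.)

n(HCOOH) = 0.2091 x 0.02580 = 0.005395 mol; V(LiOH) at equivalence = 0.005395/0.3975 = 0.01357 L.
At equivalence all the acid is converted to HCOO-; total volume = 0.02580 + 0.01357 = 0.03937 L, so [HCOO-] = 0.005395/0.03937 = 0.1370 M.
Kb = Kw/Ka = 1.0e-14 / 1.8 x 10^-4 = 5.56e-11.
[OH^-] = sqrt(Kb x [HCOO-]) = sqrt(5.56e-11 x 0.1370) = 2.76e-6 M.
pOH = 5.56, so pH = 14.00 - 5.56 = 8.44.

8.44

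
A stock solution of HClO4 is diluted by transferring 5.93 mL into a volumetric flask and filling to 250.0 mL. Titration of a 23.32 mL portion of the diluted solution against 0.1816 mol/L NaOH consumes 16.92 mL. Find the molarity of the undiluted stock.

5.55 M

n(NaOH) = 0.1816 x 0.01692 = 0.003073 mol.
n(HClO4) in the aliquot = 0.003073 mol.
[diluted HClO4] = 0.003073 / 0.02332 = 0.1318 M.
Dilution factor = 250.0/5.930 = 42.16, so [stock] = 0.1318 x 42.16 = 5.55 M.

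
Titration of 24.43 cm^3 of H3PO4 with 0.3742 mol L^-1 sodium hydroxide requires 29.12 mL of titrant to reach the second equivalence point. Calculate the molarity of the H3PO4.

0.223 M

n(NaOH) = 0.3742 x 0.02912 = 0.01090 mol.
At the second equivalence point, 2 mol OH^- react per mol H3PO4, so n(H3PO4) = 0.01090 / 2 = 0.005448 mol.
[H3PO4] = 0.005448 / 0.02443 L = 0.223 M.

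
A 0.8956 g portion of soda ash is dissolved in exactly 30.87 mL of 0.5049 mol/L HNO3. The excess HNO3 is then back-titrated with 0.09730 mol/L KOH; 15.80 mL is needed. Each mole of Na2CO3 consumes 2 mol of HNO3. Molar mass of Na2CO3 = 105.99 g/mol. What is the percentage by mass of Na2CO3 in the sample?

Total n(HNO3) added = 0.5049 x 0.03087 = 0.01559 mol.
n(KOH) used = 0.09730 x 0.01580 = 0.001537 mol, which equals the excess n(HNO3).
So n(HNO3) consumed by the sample = 0.01559 - 0.001537 = 0.01405 mol.
n(Na2CO3) = 0.01405 / 2 = 0.007024 mol.
mass Na2CO3 = 0.007024 x 105.99 = 0.7445 g, so %Na2CO3 = 0.7445/0.8956 x 100 = 83.1%.

83.1%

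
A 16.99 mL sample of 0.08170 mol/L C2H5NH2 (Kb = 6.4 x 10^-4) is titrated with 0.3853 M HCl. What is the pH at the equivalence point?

n(C2H5NH2) = 0.08170 x 0.01699 = 0.001388 mol; V(HCl) at equivalence = 0.001388/0.3853 = 0.003603 L.
At equivalence the base is fully converted to C2H5NH3+; total volume = 0.02059 L, so [C2H5NH3+] = 0.001388/0.02059 = 0.06741 M.
Ka(C2H5NH3+) = Kw/Kb = 1.0e-14 / 6.4 x 10^-4 = 1.56e-11.
[H^+] = sqrt(Ka x [C2H5NH3+]) = sqrt(1.56e-11 x 0.06741) = 1.03e-6 M.
pH = -log(1.03e-6) = 5.99.

5.99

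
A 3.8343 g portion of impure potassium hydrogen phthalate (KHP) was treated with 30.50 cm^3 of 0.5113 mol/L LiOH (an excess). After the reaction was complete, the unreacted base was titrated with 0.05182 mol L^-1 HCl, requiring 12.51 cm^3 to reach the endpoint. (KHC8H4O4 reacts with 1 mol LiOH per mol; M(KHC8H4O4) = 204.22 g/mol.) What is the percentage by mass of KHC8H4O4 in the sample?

Total n(LiOH) added = 0.5113 x 0.03050 = 0.01559 mol.
n(HCl) used = 0.05182 x 0.01251 = 0.0006483 mol, which equals the excess n(LiOH).
So n(LiOH) consumed by the sample = 0.01559 - 0.0006483 = 0.01495 mol.
n(KHC8H4O4) = 0.01495 / 1 = 0.01495 mol.
mass KHC8H4O4 = 0.01495 x 204.22 = 3.052 g, so %KHC8H4O4 = 3.052/3.8343 x 100 = 79.6%.

79.6%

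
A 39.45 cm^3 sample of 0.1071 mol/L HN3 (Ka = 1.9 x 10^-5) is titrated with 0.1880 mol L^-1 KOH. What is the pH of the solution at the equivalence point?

n(HN3) = 0.1071 x 0.03945 = 0.004225 mol; V(KOH) at equivalence = 0.004225/0.1880 = 0.02247 L.
At equivalence all the acid is converted to N3-; total volume = 0.03945 + 0.02247 = 0.06192 L, so [N3-] = 0.004225/0.06192 = 0.06823 M.
Kb = Kw/Ka = 1.0e-14 / 1.9 x 10^-5 = 5.26e-10.
[OH^-] = sqrt(Kb x [N3-]) = sqrt(5.26e-10 x 0.06823) = 5.99e-6 M.
pOH = 5.22, so pH = 14.00 - 5.22 = 8.78.

8.78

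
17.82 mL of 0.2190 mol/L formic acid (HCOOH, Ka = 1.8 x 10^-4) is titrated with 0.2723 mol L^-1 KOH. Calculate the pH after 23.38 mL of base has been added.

12.78

n(acid) = 0.2190 x 0.01782 = 0.003903 mol; n(KOH) added = 0.2723 x 0.02338 = 0.006366 mol.
Base is in excess by 0.006366 - 0.003903 = 0.002464 mol in a total volume of 0.04120 L.
[OH^-] = 0.002464/0.04120 = 0.05980 M, so pOH = 1.22 and pH = 14.00 - 1.22 = 12.78.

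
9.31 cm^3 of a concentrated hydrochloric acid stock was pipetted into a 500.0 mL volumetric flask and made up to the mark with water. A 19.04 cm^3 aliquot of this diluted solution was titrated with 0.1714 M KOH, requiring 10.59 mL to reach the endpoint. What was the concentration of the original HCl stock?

n(KOH) = 0.1714 x 0.01059 = 0.001815 mol.
n(HCl) in the aliquot = 0.001815 mol.
[diluted HCl] = 0.001815 / 0.01904 = 0.09533 M.
Dilution factor = 500.0/9.310 = 53.71, so [stock] = 0.09533 x 53.71 = 5.12 M.

5.12 M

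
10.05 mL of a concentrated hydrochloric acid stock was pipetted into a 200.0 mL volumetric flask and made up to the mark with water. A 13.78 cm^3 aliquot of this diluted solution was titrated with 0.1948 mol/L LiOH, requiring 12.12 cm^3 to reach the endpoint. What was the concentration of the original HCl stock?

3.41 M

n(LiOH) = 0.1948 x 0.01212 = 0.002361 mol.
n(HCl) in the aliquot = 0.002361 mol.
[diluted HCl] = 0.002361 / 0.01378 = 0.1713 M.
Dilution factor = 200.0/10.05 = 19.90, so [stock] = 0.1713 x 19.90 = 3.41 M.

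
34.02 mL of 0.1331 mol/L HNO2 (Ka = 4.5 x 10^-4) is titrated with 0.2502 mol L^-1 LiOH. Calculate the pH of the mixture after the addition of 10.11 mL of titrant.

Initial n(HNO2) = 0.1331 x 0.03402 = 0.004528 mol.
n(LiOH) added = 0.2502 x 0.01011 = 0.002530 mol, converting that many moles of HNO2 to NO2-.
Remaining n(HNO2) = 0.001999 mol; n(NO2-) = 0.002530 mol.
By Henderson-Hasselbalch, pH = pKa + log([A^-]/[HA]) = 3.35 + log(0.002530/0.001999) = 3.35 + (+0.10) = 3.45.

3.45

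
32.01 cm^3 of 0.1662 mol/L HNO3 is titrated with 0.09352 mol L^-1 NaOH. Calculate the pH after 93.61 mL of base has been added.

12.44

n(acid) = 0.1662 x 0.03201 = 0.005320 mol; n(NaOH) added = 0.09352 x 0.09361 = 0.008754 mol.
Base is in excess by 0.008754 - 0.005320 = 0.003434 mol in a total volume of 0.1256 L.
[OH^-] = 0.003434/0.1256 = 0.02734 M, so pOH = 1.56 and pH = 14.00 - 1.56 = 12.44.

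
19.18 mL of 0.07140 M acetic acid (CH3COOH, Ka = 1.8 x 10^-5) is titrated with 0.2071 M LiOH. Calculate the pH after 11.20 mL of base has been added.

12.50

n(acid) = 0.07140 x 0.01918 = 0.001369 mol; n(LiOH) added = 0.2071 x 0.01120 = 0.002320 mol.
Base is in excess by 0.002320 - 0.001369 = 0.0009501 mol in a total volume of 0.03038 L.
[OH^-] = 0.0009501/0.03038 = 0.03127 M, so pOH = 1.50 and pH = 14.00 - 1.50 = 12.50.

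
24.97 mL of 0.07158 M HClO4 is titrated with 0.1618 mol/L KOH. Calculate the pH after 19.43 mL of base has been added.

n(acid) = 0.07158 x 0.02497 = 0.001787 mol; n(KOH) added = 0.1618 x 0.01943 = 0.003144 mol.
Base is in excess by 0.003144 - 0.001787 = 0.001356 mol in a total volume of 0.04440 L.
[OH^-] = 0.001356/0.04440 = 0.03055 M, so pOH = 1.51 and pH = 14.00 - 1.51 = 12.49.

12.49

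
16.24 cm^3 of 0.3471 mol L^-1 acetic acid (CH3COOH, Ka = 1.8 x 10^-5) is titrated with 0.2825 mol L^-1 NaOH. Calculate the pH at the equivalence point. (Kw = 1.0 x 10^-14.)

n(CH3COOH) = 0.3471 x 0.01624 = 0.005637 mol; V(NaOH) at equivalence = 0.005637/0.2825 = 0.01995 L.
At equivalence all the acid is converted to CH3COO-; total volume = 0.01624 + 0.01995 = 0.03619 L, so [CH3COO-] = 0.005637/0.03619 = 0.1557 M.
Kb = Kw/Ka = 1.0e-14 / 1.8 x 10^-5 = 5.56e-10.
[OH^-] = sqrt(Kb x [CH3COO-]) = sqrt(5.56e-10 x 0.1557) = 9.30e-6 M.
pOH = 5.03, so pH = 14.00 - 5.03 = 8.97.

8.97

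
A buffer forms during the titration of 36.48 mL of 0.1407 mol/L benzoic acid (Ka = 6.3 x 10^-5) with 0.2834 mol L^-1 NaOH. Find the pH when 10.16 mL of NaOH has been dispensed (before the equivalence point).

4.31

Initial n(C6H5COOH) = 0.1407 x 0.03648 = 0.005133 mol.
n(NaOH) added = 0.2834 x 0.01016 = 0.002879 mol, converting that many moles of C6H5COOH to C6H5COO-.
Remaining n(C6H5COOH) = 0.002253 mol; n(C6H5COO-) = 0.002879 mol.
By Henderson-Hasselbalch, pH = pKa + log([A^-]/[HA]) = 4.20 + log(0.002879/0.002253) = 4.20 + (+0.11) = 4.31.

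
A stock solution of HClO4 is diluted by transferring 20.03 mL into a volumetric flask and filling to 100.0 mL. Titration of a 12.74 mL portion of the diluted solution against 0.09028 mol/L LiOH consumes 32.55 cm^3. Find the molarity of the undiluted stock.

1.15 M

n(LiOH) = 0.09028 x 0.03255 = 0.002939 mol.
n(HClO4) in the aliquot = 0.002939 mol.
[diluted HClO4] = 0.002939 / 0.01274 = 0.2307 M.
Dilution factor = 100.0/20.03 = 4.993, so [stock] = 0.2307 x 4.993 = 1.15 M.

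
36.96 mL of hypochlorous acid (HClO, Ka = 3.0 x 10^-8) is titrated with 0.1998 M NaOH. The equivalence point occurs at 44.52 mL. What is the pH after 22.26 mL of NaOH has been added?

7.52

22.26 mL is exactly half the equivalence volume (44.52/2), i.e. the half-equivalence point.
There, n(HA) = n(A^-), so pH = pKa = -log(3.0 x 10^-8) = 7.52.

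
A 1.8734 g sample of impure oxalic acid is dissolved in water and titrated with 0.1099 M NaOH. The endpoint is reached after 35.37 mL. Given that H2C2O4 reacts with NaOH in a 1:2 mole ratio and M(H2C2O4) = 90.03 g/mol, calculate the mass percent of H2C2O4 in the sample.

9.34%

n(NaOH) = 0.1099 x 0.03537 = 0.003887 mol.
n(H2C2O4) = 0.003887 / 2 = 0.001944 mol.
mass of H2C2O4 = 0.001944 x 90.03 = 0.1750 g.
% purity = 0.1750 / 1.8734 x 100 = 9.34%.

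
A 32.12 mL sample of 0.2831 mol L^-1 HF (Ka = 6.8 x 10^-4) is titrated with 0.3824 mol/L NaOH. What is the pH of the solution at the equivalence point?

8.19

n(HF) = 0.2831 x 0.03212 = 0.009093 mol; V(NaOH) at equivalence = 0.009093/0.3824 = 0.02378 L.
At equivalence all the acid is converted to F-; total volume = 0.03212 + 0.02378 = 0.05590 L, so [F-] = 0.009093/0.05590 = 0.1627 M.
Kb = Kw/Ka = 1.0e-14 / 6.8 x 10^-4 = 1.47e-11.
[OH^-] = sqrt(Kb x [F-]) = sqrt(1.47e-11 x 0.1627) = 1.55e-6 M.
pOH = 5.81, so pH = 14.00 - 5.81 = 8.19.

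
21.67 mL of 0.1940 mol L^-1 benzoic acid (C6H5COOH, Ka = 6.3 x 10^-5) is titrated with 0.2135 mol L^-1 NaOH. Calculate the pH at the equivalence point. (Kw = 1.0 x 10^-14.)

8.60

n(C6H5COOH) = 0.1940 x 0.02167 = 0.004204 mol; V(NaOH) at equivalence = 0.004204/0.2135 = 0.01969 L.
At equivalence all the acid is converted to C6H5COO-; total volume = 0.02167 + 0.01969 = 0.04136 L, so [C6H5COO-] = 0.004204/0.04136 = 0.1016 M.
Kb = Kw/Ka = 1.0e-14 / 6.3 x 10^-5 = 1.59e-10.
[OH^-] = sqrt(Kb x [C6H5COO-]) = sqrt(1.59e-10 x 0.1016) = 4.02e-6 M.
pOH = 5.40, so pH = 14.00 - 5.40 = 8.60.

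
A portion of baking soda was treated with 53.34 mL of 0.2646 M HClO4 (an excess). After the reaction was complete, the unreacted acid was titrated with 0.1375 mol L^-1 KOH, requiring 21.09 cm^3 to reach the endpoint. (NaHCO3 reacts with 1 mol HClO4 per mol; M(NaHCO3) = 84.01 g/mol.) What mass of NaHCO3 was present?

0.942 g

Total n(HClO4) added = 0.2646 x 0.05334 = 0.01411 mol.
n(KOH) used = 0.1375 x 0.02109 = 0.002900 mol, which equals the excess n(HClO4).
So n(HClO4) consumed by the sample = 0.01411 - 0.002900 = 0.01121 mol.
n(NaHCO3) = 0.01121 / 1 = 0.01121 mol.
mass = 0.01121 mol x 84.01 g/mol = 0.942 g.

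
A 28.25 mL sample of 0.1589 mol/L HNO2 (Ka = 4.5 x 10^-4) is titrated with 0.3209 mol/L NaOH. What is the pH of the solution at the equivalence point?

8.19

n(HNO2) = 0.1589 x 0.02825 = 0.004489 mol; V(NaOH) at equivalence = 0.004489/0.3209 = 0.01399 L.
At equivalence all the acid is converted to NO2-; total volume = 0.02825 + 0.01399 = 0.04224 L, so [NO2-] = 0.004489/0.04224 = 0.1063 M.
Kb = Kw/Ka = 1.0e-14 / 4.5 x 10^-4 = 2.22e-11.
[OH^-] = sqrt(Kb x [NO2-]) = sqrt(2.22e-11 x 0.1063) = 1.54e-6 M.
pOH = 5.81, so pH = 14.00 - 5.81 = 8.19.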